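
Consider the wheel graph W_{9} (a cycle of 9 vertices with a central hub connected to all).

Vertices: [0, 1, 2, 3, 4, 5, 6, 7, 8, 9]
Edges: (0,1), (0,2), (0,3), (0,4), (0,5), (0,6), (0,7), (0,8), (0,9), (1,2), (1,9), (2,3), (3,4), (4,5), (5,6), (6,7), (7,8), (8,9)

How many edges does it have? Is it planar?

Wheel graph W_{9}: 9 cycle edges + 9 spoke edges = 18 edges.
Total vertices: 10.
The graph is planar.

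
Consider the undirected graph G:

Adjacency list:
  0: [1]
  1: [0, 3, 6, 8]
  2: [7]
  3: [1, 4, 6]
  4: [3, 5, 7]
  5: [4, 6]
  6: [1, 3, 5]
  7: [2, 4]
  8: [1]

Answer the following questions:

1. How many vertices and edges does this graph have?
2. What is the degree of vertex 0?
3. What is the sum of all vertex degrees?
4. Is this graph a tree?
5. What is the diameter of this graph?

Count: 9 vertices, 10 edges.
Vertex 0 has neighbors [1], degree = 1.
Handshaking lemma: 2 * 10 = 20.
A tree on 9 vertices has 8 edges. This graph has 10 edges (2 extra). Not a tree.
Diameter (longest shortest path) = 5.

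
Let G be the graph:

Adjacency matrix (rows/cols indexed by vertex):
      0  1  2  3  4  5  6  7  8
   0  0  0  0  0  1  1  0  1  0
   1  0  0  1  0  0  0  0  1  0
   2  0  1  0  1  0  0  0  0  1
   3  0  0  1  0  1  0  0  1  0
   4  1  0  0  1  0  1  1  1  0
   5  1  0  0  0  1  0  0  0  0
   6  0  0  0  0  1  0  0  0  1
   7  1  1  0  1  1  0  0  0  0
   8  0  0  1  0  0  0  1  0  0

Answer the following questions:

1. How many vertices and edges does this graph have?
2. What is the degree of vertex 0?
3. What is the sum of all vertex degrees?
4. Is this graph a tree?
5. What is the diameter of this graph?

Count: 9 vertices, 13 edges.
Vertex 0 has neighbors [4, 5, 7], degree = 3.
Handshaking lemma: 2 * 13 = 26.
A tree on 9 vertices has 8 edges. This graph has 13 edges (5 extra). Not a tree.
Diameter (longest shortest path) = 3.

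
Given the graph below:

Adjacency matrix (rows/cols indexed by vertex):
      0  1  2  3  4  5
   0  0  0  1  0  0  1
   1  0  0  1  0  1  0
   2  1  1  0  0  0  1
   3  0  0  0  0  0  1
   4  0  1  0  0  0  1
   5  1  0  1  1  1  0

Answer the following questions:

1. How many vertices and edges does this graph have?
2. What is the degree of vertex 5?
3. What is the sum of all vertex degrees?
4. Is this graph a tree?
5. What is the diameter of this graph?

Count: 6 vertices, 7 edges.
Vertex 5 has neighbors [0, 2, 3, 4], degree = 4.
Handshaking lemma: 2 * 7 = 14.
A tree on 6 vertices has 5 edges. This graph has 7 edges (2 extra). Not a tree.
Diameter (longest shortest path) = 3.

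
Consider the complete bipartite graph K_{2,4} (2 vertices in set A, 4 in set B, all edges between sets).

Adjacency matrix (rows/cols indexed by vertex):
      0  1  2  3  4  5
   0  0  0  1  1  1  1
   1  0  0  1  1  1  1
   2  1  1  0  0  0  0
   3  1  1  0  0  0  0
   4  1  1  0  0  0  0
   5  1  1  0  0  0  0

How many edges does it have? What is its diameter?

K_{2,4} has 2 * 4 = 8 edges.
Any vertex reaches any opposite-side vertex in 1 step; same-side vertices reach in 2 steps via any opposite-side vertex.
Diameter = 2.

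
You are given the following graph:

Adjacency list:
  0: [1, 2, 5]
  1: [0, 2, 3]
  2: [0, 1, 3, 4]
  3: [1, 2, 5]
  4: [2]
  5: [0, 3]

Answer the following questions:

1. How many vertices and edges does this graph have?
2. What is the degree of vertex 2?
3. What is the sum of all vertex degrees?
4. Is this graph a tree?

Count: 6 vertices, 8 edges.
Vertex 2 has neighbors [0, 1, 3, 4], degree = 4.
Handshaking lemma: 2 * 8 = 16.
A tree on 6 vertices has 5 edges. This graph has 8 edges (3 extra). Not a tree.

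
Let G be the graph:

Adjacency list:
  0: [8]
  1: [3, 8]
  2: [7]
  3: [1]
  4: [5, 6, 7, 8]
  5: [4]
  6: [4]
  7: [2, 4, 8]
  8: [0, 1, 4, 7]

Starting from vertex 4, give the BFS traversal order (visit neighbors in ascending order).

BFS from vertex 4 (neighbors processed in ascending order):
Visit order: 4, 5, 6, 7, 8, 2, 0, 1, 3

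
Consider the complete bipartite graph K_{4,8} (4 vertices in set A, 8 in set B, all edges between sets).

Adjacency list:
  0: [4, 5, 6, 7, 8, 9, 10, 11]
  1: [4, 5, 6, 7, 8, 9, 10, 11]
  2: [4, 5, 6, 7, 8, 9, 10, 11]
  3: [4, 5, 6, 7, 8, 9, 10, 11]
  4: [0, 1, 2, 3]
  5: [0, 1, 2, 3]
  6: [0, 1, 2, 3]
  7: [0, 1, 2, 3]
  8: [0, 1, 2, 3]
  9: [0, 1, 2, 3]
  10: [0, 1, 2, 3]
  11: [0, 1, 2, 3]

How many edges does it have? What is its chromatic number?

K_{4,8} has 4 * 8 = 32 edges.
Bipartite graphs have chromatic number 2 (color each partition differently).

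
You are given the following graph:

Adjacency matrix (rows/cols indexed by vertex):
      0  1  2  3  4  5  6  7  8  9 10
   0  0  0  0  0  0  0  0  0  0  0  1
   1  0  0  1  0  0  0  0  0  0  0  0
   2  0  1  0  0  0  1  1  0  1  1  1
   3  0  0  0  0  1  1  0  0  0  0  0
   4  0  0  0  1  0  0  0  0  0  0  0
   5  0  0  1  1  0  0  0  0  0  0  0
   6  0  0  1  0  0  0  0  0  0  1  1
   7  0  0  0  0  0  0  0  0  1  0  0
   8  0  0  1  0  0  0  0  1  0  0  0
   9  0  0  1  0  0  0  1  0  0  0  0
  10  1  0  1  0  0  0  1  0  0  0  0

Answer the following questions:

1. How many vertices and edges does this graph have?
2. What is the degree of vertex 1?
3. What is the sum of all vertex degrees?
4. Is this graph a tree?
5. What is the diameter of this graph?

Count: 11 vertices, 12 edges.
Vertex 1 has neighbors [2], degree = 1.
Handshaking lemma: 2 * 12 = 24.
A tree on 11 vertices has 10 edges. This graph has 12 edges (2 extra). Not a tree.
Diameter (longest shortest path) = 5.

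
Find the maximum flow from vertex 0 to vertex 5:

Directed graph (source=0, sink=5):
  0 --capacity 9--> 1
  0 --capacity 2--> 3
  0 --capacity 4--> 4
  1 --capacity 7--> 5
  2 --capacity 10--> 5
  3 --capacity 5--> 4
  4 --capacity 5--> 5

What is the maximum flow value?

Computing max flow:
  Flow on (0->1): 7/9
  Flow on (0->3): 2/2
  Flow on (0->4): 3/4
  Flow on (1->5): 7/7
  Flow on (3->4): 2/5
  Flow on (4->5): 5/5
Maximum flow = 12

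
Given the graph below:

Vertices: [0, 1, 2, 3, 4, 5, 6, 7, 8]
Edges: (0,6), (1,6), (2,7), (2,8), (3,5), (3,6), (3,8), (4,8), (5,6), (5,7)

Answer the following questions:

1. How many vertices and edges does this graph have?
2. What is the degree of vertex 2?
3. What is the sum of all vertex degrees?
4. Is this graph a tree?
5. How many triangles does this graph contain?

Count: 9 vertices, 10 edges.
Vertex 2 has neighbors [7, 8], degree = 2.
Handshaking lemma: 2 * 10 = 20.
A tree on 9 vertices has 8 edges. This graph has 10 edges (2 extra). Not a tree.
Number of triangles = 1.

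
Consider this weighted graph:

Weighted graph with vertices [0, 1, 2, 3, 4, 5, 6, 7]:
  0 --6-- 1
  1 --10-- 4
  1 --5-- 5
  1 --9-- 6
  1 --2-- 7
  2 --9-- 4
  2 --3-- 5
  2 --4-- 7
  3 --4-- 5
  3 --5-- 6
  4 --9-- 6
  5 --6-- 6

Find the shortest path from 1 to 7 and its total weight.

Using Dijkstra's algorithm from vertex 1:
Shortest path: 1 -> 7
Total weight: 2 = 2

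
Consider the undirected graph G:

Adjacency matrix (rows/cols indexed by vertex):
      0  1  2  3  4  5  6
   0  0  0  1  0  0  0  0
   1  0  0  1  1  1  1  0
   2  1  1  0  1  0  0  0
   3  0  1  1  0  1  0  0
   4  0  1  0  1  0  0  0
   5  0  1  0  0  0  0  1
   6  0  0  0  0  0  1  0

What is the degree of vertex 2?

Vertex 2 has neighbors [0, 1, 3], so deg(2) = 3.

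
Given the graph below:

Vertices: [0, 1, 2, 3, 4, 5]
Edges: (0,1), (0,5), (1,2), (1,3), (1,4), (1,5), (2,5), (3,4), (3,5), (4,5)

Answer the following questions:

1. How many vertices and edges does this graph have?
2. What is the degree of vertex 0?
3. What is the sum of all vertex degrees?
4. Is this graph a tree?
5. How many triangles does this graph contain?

Count: 6 vertices, 10 edges.
Vertex 0 has neighbors [1, 5], degree = 2.
Handshaking lemma: 2 * 10 = 20.
A tree on 6 vertices has 5 edges. This graph has 10 edges (5 extra). Not a tree.
Number of triangles = 6.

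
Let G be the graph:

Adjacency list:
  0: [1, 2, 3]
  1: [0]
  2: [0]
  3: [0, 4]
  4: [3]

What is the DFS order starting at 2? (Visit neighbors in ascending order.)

DFS from vertex 2 (neighbors processed in ascending order):
Visit order: 2, 0, 1, 3, 4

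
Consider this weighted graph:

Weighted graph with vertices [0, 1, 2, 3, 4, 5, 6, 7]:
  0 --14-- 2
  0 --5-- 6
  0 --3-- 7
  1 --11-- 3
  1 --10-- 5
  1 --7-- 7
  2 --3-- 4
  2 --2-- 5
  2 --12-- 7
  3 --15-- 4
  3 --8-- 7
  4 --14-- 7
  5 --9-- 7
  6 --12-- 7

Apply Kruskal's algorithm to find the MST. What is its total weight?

Applying Kruskal's algorithm (sort edges by weight, add if no cycle):
  Add (2,5) w=2
  Add (0,7) w=3
  Add (2,4) w=3
  Add (0,6) w=5
  Add (1,7) w=7
  Add (3,7) w=8
  Add (5,7) w=9
  Skip (1,5) w=10 (creates cycle)
  Skip (1,3) w=11 (creates cycle)
  Skip (2,7) w=12 (creates cycle)
  Skip (6,7) w=12 (creates cycle)
  Skip (0,2) w=14 (creates cycle)
  Skip (4,7) w=14 (creates cycle)
  Skip (3,4) w=15 (creates cycle)
MST weight = 37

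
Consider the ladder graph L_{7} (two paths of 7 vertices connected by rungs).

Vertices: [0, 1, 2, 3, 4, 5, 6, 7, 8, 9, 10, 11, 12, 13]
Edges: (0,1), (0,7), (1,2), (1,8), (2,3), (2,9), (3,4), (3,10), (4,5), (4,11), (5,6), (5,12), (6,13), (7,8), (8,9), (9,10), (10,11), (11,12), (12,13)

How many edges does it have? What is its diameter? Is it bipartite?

Ladder graph L_{7}: 7 rungs + 2 * (7-1) path edges = 7 + 12 = 19 edges.
Diameter = 7.
Ladder graphs are bipartite (alternating coloring along each path).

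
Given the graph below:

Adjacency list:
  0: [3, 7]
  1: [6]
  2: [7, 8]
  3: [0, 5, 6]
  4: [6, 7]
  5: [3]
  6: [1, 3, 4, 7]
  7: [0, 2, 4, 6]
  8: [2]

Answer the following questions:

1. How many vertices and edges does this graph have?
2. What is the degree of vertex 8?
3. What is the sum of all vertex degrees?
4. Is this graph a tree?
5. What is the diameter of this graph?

Count: 9 vertices, 10 edges.
Vertex 8 has neighbors [2], degree = 1.
Handshaking lemma: 2 * 10 = 20.
A tree on 9 vertices has 8 edges. This graph has 10 edges (2 extra). Not a tree.
Diameter (longest shortest path) = 5.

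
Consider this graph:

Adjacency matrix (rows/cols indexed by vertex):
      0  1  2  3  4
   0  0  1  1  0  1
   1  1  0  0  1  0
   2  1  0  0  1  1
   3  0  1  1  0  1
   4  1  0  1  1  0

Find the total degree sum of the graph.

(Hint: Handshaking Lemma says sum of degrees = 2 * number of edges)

Count edges: 7 edges.
By Handshaking Lemma: sum of degrees = 2 * 7 = 14.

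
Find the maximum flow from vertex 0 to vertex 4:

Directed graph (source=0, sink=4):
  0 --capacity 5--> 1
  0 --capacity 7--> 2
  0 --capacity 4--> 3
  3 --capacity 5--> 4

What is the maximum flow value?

Computing max flow:
  Flow on (0->3): 4/4
  Flow on (3->4): 4/5
Maximum flow = 4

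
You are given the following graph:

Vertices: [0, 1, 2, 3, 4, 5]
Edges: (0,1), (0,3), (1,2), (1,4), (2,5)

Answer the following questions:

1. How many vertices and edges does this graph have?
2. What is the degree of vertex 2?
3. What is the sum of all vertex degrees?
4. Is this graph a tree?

Count: 6 vertices, 5 edges.
Vertex 2 has neighbors [1, 5], degree = 2.
Handshaking lemma: 2 * 5 = 10.
A graph is a tree iff it is connected and has exactly n-1 edges. This graph is connected (all 6 vertices in one component) and has 6-1 = 5 edges. It is a tree.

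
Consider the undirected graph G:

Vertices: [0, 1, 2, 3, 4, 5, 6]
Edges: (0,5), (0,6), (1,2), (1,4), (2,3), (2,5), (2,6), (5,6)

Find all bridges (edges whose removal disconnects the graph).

A bridge is an edge whose removal increases the number of connected components.
Bridges found: (1,2), (1,4), (2,3)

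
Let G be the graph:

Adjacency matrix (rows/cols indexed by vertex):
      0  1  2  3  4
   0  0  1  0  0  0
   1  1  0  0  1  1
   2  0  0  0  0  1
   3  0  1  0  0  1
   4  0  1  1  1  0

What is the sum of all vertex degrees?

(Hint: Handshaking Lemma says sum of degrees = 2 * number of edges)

Count edges: 5 edges.
By Handshaking Lemma: sum of degrees = 2 * 5 = 10.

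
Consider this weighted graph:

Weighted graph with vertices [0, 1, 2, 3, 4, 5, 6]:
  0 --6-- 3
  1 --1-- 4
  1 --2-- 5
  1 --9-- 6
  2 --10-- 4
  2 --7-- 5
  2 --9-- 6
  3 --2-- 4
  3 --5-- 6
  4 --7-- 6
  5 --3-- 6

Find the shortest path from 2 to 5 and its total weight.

Using Dijkstra's algorithm from vertex 2:
Shortest path: 2 -> 5
Total weight: 7 = 7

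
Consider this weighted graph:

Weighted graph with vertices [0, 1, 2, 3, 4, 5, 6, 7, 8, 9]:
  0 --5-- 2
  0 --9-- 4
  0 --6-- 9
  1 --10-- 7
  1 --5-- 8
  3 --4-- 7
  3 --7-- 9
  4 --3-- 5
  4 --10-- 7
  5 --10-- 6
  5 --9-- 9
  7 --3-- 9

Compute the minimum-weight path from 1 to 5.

Using Dijkstra's algorithm from vertex 1:
Shortest path: 1 -> 7 -> 9 -> 5
Total weight: 10 + 3 + 9 = 22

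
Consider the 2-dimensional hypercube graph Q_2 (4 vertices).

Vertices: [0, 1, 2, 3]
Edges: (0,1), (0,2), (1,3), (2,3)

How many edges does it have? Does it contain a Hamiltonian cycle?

Q_2 has 4 * 2 / 2 = 4 edges.
Q_2 (d >= 2) always has a Hamiltonian cycle: a 2-bit cyclic Gray code visits every vertex exactly once and returns to the start.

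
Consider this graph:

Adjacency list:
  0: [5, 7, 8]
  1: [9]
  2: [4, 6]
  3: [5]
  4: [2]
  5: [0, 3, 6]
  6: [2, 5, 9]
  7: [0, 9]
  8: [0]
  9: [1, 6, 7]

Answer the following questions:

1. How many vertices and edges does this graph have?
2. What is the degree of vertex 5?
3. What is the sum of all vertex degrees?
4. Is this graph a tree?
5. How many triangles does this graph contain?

Count: 10 vertices, 10 edges.
Vertex 5 has neighbors [0, 3, 6], degree = 3.
Handshaking lemma: 2 * 10 = 20.
A tree on 10 vertices has 9 edges. This graph has 10 edges (1 extra). Not a tree.
Number of triangles = 0.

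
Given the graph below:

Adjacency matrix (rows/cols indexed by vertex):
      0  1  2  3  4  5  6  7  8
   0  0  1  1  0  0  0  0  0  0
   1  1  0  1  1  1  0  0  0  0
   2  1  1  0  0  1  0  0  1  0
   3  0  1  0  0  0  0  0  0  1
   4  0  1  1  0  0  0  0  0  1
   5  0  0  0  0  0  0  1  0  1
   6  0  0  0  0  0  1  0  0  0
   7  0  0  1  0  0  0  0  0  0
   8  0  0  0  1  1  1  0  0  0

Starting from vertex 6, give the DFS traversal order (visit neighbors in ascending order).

DFS from vertex 6 (neighbors processed in ascending order):
Visit order: 6, 5, 8, 3, 1, 0, 2, 4, 7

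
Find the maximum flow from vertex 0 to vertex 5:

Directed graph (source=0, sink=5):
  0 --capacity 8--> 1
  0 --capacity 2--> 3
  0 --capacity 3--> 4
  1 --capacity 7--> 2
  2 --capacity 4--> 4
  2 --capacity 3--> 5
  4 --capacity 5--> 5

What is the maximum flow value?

Computing max flow:
  Flow on (0->1): 7/8
  Flow on (0->4): 1/3
  Flow on (1->2): 7/7
  Flow on (2->4): 4/4
  Flow on (2->5): 3/3
  Flow on (4->5): 5/5
Maximum flow = 8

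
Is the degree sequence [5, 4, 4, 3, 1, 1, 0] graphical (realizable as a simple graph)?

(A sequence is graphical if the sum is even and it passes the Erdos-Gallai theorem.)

Sum of degrees = 18. Sum is even but fails Erdos-Gallai. The sequence is NOT graphical.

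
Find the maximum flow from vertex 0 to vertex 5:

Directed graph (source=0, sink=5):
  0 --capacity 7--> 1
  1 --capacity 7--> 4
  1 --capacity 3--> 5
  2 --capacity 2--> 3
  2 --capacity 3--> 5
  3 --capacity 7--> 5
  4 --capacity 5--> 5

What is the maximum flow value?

Computing max flow:
  Flow on (0->1): 7/7
  Flow on (1->4): 4/7
  Flow on (1->5): 3/3
  Flow on (4->5): 4/5
Maximum flow = 7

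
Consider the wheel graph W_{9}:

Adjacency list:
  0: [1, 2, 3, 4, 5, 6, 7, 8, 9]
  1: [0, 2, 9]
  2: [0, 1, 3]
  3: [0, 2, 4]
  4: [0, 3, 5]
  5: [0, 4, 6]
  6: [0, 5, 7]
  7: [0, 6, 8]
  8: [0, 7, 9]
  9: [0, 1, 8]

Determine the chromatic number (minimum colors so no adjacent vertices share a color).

W_{9} = C_{9} plus a hub adjacent to every cycle vertex.
The outer cycle needs 3 colors (odd cycle); the hub is adjacent to all of them so needs a fresh color.
Chromatic number = 3 + 1 = 4.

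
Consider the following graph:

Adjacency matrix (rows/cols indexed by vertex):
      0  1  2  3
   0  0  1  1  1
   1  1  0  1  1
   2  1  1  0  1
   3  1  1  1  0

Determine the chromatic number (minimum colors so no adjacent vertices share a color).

The graph has a maximum clique of size 4 (lower bound on chromatic number).
A valid 4-coloring: {0: 0, 1: 1, 2: 2, 3: 3}.
Chromatic number = 4.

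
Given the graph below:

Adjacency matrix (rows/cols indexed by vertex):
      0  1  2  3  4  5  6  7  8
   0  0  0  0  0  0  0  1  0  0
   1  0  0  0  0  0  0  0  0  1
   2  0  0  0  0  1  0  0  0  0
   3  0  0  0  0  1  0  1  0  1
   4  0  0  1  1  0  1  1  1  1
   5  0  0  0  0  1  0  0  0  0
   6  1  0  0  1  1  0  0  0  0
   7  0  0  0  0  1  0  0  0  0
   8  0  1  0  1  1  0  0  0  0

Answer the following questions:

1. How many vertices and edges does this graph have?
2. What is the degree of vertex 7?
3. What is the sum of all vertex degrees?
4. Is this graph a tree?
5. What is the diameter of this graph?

Count: 9 vertices, 10 edges.
Vertex 7 has neighbors [4], degree = 1.
Handshaking lemma: 2 * 10 = 20.
A tree on 9 vertices has 8 edges. This graph has 10 edges (2 extra). Not a tree.
Diameter (longest shortest path) = 4.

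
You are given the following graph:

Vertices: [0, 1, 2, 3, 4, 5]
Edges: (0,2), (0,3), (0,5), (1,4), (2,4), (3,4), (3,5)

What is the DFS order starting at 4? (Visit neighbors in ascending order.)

DFS from vertex 4 (neighbors processed in ascending order):
Visit order: 4, 1, 2, 0, 3, 5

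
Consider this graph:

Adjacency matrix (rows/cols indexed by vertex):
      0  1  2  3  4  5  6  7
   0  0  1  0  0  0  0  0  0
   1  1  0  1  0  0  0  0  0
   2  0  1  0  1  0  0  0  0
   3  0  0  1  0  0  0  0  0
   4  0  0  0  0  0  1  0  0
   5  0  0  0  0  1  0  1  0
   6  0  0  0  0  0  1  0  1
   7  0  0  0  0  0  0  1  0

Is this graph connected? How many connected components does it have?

Checking connectivity: the graph has 2 connected component(s).
Components: [[0, 1, 2, 3], [4, 5, 6, 7]]. The graph is NOT connected.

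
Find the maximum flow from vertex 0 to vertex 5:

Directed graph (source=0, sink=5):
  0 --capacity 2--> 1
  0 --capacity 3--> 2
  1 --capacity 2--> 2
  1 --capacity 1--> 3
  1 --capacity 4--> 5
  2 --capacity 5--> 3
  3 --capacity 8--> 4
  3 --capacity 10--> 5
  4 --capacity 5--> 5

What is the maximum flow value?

Computing max flow:
  Flow on (0->1): 2/2
  Flow on (0->2): 3/3
  Flow on (1->5): 2/4
  Flow on (2->3): 3/5
  Flow on (3->5): 3/10
Maximum flow = 5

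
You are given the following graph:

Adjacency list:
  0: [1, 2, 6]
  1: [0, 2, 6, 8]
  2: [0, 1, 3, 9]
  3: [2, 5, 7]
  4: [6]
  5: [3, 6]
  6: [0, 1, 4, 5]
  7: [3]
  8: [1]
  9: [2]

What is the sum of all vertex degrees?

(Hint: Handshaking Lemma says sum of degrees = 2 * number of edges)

Count edges: 12 edges.
By Handshaking Lemma: sum of degrees = 2 * 12 = 24.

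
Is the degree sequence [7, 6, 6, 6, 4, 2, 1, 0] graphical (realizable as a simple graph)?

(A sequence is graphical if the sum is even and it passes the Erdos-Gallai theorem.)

Sum of degrees = 32. Sum is even but fails Erdos-Gallai. The sequence is NOT graphical.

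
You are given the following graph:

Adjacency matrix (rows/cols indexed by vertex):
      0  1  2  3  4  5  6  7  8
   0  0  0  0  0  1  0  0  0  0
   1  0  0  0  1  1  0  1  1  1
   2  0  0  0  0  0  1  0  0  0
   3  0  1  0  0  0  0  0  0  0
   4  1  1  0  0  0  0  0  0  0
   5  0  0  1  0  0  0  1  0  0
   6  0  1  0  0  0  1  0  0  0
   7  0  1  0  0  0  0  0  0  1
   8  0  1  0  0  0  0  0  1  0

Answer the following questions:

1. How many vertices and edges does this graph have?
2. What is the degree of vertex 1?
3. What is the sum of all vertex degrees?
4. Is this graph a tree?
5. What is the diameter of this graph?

Count: 9 vertices, 9 edges.
Vertex 1 has neighbors [3, 4, 6, 7, 8], degree = 5.
Handshaking lemma: 2 * 9 = 18.
A tree on 9 vertices has 8 edges. This graph has 9 edges (1 extra). Not a tree.
Diameter (longest shortest path) = 5.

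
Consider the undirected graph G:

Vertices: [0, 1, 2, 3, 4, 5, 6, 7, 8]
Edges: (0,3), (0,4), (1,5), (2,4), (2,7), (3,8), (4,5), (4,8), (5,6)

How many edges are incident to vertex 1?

Vertex 1 has neighbors [5], so deg(1) = 1.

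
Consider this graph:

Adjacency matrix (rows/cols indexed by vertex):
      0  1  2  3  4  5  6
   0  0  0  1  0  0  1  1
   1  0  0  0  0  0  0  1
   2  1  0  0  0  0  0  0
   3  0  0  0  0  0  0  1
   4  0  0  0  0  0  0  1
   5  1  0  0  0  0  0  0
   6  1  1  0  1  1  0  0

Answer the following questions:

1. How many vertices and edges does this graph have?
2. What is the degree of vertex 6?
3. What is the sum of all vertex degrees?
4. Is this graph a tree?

Count: 7 vertices, 6 edges.
Vertex 6 has neighbors [0, 1, 3, 4], degree = 4.
Handshaking lemma: 2 * 6 = 12.
A graph is a tree iff it is connected and has exactly n-1 edges. This graph is connected (all 7 vertices in one component) and has 7-1 = 6 edges. It is a tree.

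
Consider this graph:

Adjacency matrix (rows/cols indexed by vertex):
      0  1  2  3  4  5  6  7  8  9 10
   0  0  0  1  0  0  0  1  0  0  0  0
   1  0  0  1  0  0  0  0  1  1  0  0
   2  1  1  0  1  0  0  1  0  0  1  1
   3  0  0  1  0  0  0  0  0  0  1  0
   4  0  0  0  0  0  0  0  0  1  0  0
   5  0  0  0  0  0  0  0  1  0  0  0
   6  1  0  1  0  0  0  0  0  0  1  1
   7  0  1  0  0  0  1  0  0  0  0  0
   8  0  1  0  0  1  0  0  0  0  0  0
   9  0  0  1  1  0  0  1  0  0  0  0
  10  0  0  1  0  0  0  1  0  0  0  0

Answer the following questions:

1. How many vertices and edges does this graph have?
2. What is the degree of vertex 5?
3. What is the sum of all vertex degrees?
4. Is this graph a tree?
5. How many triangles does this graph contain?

Count: 11 vertices, 14 edges.
Vertex 5 has neighbors [7], degree = 1.
Handshaking lemma: 2 * 14 = 28.
A tree on 11 vertices has 10 edges. This graph has 14 edges (4 extra). Not a tree.
Number of triangles = 4.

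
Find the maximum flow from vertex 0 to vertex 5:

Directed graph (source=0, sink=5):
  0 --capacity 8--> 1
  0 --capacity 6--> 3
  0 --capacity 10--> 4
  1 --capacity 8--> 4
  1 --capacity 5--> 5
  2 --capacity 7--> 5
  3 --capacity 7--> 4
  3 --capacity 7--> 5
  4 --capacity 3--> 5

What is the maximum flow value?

Computing max flow:
  Flow on (0->1): 5/8
  Flow on (0->3): 6/6
  Flow on (0->4): 3/10
  Flow on (1->5): 5/5
  Flow on (3->5): 6/7
  Flow on (4->5): 3/3
Maximum flow = 14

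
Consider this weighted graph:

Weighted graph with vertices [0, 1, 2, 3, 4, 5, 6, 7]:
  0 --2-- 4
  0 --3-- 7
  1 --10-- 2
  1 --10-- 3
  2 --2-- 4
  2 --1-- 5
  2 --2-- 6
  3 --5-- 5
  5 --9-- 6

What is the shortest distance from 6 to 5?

Using Dijkstra's algorithm from vertex 6:
Shortest path: 6 -> 2 -> 5
Total weight: 2 + 1 = 3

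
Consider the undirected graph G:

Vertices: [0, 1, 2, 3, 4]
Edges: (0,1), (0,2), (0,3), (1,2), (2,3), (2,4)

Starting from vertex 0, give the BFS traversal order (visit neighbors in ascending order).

BFS from vertex 0 (neighbors processed in ascending order):
Visit order: 0, 1, 2, 3, 4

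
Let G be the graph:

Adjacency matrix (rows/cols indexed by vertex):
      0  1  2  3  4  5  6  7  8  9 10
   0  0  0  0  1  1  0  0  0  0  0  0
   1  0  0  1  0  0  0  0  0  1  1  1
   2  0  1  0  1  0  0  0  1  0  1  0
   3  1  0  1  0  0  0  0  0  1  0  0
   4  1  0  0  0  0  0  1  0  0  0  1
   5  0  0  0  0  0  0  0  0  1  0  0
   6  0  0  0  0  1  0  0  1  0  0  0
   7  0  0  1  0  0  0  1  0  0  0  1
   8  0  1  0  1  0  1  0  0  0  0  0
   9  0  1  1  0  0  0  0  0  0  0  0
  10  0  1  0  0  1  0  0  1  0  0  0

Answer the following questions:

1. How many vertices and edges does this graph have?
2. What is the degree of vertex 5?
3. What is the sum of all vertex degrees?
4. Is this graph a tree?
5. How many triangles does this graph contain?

Count: 11 vertices, 15 edges.
Vertex 5 has neighbors [8], degree = 1.
Handshaking lemma: 2 * 15 = 30.
A tree on 11 vertices has 10 edges. This graph has 15 edges (5 extra). Not a tree.
Number of triangles = 1.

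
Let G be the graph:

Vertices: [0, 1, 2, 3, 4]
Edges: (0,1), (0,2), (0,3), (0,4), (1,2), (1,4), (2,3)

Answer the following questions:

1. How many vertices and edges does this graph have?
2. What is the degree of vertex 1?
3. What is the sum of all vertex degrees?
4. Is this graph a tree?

Count: 5 vertices, 7 edges.
Vertex 1 has neighbors [0, 2, 4], degree = 3.
Handshaking lemma: 2 * 7 = 14.
A tree on 5 vertices has 4 edges. This graph has 7 edges (3 extra). Not a tree.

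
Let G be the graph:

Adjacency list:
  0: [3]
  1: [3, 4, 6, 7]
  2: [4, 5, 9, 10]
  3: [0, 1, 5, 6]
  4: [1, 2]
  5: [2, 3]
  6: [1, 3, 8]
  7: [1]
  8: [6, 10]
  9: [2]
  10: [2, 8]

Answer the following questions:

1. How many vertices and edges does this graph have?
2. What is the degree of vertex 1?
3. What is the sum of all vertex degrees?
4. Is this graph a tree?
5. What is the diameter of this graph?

Count: 11 vertices, 13 edges.
Vertex 1 has neighbors [3, 4, 6, 7], degree = 4.
Handshaking lemma: 2 * 13 = 26.
A tree on 11 vertices has 10 edges. This graph has 13 edges (3 extra). Not a tree.
Diameter (longest shortest path) = 4.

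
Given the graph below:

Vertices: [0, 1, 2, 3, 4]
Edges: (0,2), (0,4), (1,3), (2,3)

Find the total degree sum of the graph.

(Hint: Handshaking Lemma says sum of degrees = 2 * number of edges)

Count edges: 4 edges.
By Handshaking Lemma: sum of degrees = 2 * 4 = 8.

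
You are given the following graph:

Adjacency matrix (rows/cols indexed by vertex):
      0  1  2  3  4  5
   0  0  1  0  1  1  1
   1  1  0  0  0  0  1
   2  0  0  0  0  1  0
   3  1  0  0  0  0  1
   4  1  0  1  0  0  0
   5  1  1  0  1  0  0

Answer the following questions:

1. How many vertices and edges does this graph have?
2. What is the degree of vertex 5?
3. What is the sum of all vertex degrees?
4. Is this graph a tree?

Count: 6 vertices, 7 edges.
Vertex 5 has neighbors [0, 1, 3], degree = 3.
Handshaking lemma: 2 * 7 = 14.
A tree on 6 vertices has 5 edges. This graph has 7 edges (2 extra). Not a tree.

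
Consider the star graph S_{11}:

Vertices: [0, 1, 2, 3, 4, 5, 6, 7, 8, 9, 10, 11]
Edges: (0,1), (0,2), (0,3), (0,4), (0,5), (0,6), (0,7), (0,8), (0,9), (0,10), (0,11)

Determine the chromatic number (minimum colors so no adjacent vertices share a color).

S_{11} has one hub adjacent to 11 leaves; leaves are pairwise non-adjacent.
Color the hub 0 and every leaf 1.
Chromatic number = 2.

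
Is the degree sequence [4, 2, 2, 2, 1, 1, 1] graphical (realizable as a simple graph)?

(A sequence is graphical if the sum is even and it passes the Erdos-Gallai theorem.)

Sum of degrees = 13. Sum is odd, so the sequence is NOT graphical.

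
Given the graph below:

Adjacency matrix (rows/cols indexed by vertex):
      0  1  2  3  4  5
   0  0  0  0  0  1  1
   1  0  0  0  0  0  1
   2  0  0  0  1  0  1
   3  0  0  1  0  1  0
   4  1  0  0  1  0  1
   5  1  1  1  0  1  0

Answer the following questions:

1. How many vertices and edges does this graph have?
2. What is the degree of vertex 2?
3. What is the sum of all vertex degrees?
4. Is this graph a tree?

Count: 6 vertices, 7 edges.
Vertex 2 has neighbors [3, 5], degree = 2.
Handshaking lemma: 2 * 7 = 14.
A tree on 6 vertices has 5 edges. This graph has 7 edges (2 extra). Not a tree.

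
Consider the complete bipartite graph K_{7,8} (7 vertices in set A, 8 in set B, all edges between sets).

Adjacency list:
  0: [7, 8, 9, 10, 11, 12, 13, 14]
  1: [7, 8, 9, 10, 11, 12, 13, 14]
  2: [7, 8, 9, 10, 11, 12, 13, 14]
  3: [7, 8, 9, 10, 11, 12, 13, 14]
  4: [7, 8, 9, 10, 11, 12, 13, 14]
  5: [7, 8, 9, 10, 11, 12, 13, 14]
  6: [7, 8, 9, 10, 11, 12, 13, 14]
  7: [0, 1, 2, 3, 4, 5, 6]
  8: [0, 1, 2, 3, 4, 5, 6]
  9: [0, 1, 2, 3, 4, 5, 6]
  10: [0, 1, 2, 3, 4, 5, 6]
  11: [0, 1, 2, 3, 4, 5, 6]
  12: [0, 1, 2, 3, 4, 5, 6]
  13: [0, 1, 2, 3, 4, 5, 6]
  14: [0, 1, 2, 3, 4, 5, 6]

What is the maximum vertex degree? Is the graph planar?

Set-A vertices have degree 8; set-B vertices have degree 7. Maximum degree = max(7,8) = 8.
K_{7,8} contains K_{3,3} as a subgraph (since both sides have >= 3 vertices); by Kuratowski's theorem it is not planar.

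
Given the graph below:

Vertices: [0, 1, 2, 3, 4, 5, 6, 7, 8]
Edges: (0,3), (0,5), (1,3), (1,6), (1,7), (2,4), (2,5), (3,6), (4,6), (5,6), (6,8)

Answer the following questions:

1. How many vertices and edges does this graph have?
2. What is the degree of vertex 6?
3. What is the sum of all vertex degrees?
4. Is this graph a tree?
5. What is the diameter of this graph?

Count: 9 vertices, 11 edges.
Vertex 6 has neighbors [1, 3, 4, 5, 8], degree = 5.
Handshaking lemma: 2 * 11 = 22.
A tree on 9 vertices has 8 edges. This graph has 11 edges (3 extra). Not a tree.
Diameter (longest shortest path) = 4.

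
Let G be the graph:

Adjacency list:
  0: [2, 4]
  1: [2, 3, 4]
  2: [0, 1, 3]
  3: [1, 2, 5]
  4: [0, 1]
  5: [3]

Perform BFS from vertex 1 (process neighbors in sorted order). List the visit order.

BFS from vertex 1 (neighbors processed in ascending order):
Visit order: 1, 2, 3, 4, 0, 5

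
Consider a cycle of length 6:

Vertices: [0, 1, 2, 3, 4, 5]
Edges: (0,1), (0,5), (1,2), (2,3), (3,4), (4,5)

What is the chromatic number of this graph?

This is an even cycle (C_6). Even cycles are bipartite.
Chromatic number = 2.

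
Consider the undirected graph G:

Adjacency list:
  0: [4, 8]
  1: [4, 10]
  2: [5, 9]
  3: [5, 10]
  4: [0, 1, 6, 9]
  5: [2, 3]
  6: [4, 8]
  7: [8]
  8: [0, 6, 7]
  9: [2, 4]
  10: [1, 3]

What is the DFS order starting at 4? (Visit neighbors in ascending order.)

DFS from vertex 4 (neighbors processed in ascending order):
Visit order: 4, 0, 8, 6, 7, 1, 10, 3, 5, 2, 9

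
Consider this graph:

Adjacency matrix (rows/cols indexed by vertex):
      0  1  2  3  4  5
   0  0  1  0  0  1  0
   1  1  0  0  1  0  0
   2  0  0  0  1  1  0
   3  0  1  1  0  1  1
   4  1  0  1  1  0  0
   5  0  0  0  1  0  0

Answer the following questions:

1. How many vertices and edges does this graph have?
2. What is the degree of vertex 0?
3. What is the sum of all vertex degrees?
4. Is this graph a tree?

Count: 6 vertices, 7 edges.
Vertex 0 has neighbors [1, 4], degree = 2.
Handshaking lemma: 2 * 7 = 14.
A tree on 6 vertices has 5 edges. This graph has 7 edges (2 extra). Not a tree.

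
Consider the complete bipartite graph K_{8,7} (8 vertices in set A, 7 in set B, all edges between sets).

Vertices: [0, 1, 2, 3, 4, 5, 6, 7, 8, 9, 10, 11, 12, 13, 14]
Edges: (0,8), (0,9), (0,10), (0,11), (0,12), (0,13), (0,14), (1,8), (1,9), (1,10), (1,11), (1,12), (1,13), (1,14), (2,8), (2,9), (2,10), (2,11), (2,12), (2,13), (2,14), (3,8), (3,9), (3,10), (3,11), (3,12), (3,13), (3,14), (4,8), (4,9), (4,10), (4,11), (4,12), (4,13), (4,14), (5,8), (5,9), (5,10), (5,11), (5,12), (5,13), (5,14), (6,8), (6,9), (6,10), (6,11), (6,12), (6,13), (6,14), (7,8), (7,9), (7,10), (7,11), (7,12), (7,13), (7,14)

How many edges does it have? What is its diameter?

K_{8,7} has 8 * 7 = 56 edges.
Any vertex reaches any opposite-side vertex in 1 step; same-side vertices reach in 2 steps via any opposite-side vertex.
Diameter = 2.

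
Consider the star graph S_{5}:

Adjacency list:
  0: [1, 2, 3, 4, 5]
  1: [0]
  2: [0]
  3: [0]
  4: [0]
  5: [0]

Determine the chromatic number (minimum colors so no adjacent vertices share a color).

S_{5} has one hub adjacent to 5 leaves; leaves are pairwise non-adjacent.
Color the hub 0 and every leaf 1.
Chromatic number = 2.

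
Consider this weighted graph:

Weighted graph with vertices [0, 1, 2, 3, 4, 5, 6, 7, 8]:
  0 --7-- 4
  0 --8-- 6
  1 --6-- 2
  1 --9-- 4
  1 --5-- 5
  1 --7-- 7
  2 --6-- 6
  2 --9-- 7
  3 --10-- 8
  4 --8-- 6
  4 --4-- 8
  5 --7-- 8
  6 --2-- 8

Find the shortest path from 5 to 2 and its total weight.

Using Dijkstra's algorithm from vertex 5:
Shortest path: 5 -> 1 -> 2
Total weight: 5 + 6 = 11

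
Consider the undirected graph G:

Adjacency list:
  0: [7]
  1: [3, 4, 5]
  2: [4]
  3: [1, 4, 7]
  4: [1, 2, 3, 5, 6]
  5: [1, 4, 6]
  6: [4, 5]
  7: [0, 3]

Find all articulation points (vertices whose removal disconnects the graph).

An articulation point is a vertex whose removal disconnects the graph.
Articulation points: [3, 4, 7]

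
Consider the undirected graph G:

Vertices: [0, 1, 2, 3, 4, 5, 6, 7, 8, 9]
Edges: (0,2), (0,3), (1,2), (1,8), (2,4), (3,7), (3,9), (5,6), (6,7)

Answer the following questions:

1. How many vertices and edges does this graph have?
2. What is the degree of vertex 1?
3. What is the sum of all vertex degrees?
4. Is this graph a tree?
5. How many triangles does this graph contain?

Count: 10 vertices, 9 edges.
Vertex 1 has neighbors [2, 8], degree = 2.
Handshaking lemma: 2 * 9 = 18.
A graph is a tree iff it is connected and has exactly n-1 edges. This graph is connected (all 10 vertices in one component) and has 10-1 = 9 edges. It is a tree.
Number of triangles = 0.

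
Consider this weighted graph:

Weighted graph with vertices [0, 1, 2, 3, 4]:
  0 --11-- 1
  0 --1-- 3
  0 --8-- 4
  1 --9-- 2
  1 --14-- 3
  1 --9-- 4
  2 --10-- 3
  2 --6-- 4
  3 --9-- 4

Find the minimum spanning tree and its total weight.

Applying Kruskal's algorithm (sort edges by weight, add if no cycle):
  Add (0,3) w=1
  Add (2,4) w=6
  Add (0,4) w=8
  Add (1,2) w=9
  Skip (1,4) w=9 (creates cycle)
  Skip (3,4) w=9 (creates cycle)
  Skip (2,3) w=10 (creates cycle)
  Skip (0,1) w=11 (creates cycle)
  Skip (1,3) w=14 (creates cycle)
MST weight = 24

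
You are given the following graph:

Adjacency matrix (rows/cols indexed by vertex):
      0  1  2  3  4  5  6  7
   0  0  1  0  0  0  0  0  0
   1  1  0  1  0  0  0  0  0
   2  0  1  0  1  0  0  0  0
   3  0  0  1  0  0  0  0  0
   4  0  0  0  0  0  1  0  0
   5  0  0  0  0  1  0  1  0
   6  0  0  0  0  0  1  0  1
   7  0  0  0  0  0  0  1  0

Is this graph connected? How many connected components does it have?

Checking connectivity: the graph has 2 connected component(s).
Components: [[0, 1, 2, 3], [4, 5, 6, 7]]. The graph is NOT connected.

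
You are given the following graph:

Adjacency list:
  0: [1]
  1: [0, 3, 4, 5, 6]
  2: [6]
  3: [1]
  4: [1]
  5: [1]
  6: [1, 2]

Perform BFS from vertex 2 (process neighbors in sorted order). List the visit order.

BFS from vertex 2 (neighbors processed in ascending order):
Visit order: 2, 6, 1, 0, 3, 4, 5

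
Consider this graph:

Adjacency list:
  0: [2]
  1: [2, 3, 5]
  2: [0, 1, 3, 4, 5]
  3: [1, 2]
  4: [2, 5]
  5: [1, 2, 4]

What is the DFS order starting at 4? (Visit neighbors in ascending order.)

DFS from vertex 4 (neighbors processed in ascending order):
Visit order: 4, 2, 0, 1, 3, 5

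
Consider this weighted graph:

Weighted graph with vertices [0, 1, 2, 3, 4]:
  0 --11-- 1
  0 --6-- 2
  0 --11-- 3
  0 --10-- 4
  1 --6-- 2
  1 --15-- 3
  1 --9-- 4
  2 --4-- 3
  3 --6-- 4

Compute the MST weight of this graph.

Applying Kruskal's algorithm (sort edges by weight, add if no cycle):
  Add (2,3) w=4
  Add (0,2) w=6
  Add (1,2) w=6
  Add (3,4) w=6
  Skip (1,4) w=9 (creates cycle)
  Skip (0,4) w=10 (creates cycle)
  Skip (0,1) w=11 (creates cycle)
  Skip (0,3) w=11 (creates cycle)
  Skip (1,3) w=15 (creates cycle)
MST weight = 22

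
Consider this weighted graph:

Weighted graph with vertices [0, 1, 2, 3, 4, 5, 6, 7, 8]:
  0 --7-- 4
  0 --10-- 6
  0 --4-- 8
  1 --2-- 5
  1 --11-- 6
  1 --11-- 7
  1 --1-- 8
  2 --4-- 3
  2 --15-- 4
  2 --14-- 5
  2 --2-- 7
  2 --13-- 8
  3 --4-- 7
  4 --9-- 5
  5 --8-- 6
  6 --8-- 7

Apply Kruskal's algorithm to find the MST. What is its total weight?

Applying Kruskal's algorithm (sort edges by weight, add if no cycle):
  Add (1,8) w=1
  Add (1,5) w=2
  Add (2,7) w=2
  Add (0,8) w=4
  Add (2,3) w=4
  Skip (3,7) w=4 (creates cycle)
  Add (0,4) w=7
  Add (5,6) w=8
  Add (6,7) w=8
  Skip (4,5) w=9 (creates cycle)
  Skip (0,6) w=10 (creates cycle)
  Skip (1,6) w=11 (creates cycle)
  Skip (1,7) w=11 (creates cycle)
  Skip (2,8) w=13 (creates cycle)
  Skip (2,5) w=14 (creates cycle)
  Skip (2,4) w=15 (creates cycle)
MST weight = 36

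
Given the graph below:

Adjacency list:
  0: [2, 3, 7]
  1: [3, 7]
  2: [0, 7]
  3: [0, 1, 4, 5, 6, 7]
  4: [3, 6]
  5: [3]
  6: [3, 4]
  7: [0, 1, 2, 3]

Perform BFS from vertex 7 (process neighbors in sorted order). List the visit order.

BFS from vertex 7 (neighbors processed in ascending order):
Visit order: 7, 0, 1, 2, 3, 4, 5, 6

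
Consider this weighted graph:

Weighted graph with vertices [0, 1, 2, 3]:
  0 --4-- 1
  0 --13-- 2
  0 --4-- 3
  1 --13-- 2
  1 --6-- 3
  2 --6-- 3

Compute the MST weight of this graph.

Applying Kruskal's algorithm (sort edges by weight, add if no cycle):
  Add (0,1) w=4
  Add (0,3) w=4
  Skip (1,3) w=6 (creates cycle)
  Add (2,3) w=6
  Skip (0,2) w=13 (creates cycle)
  Skip (1,2) w=13 (creates cycle)
MST weight = 14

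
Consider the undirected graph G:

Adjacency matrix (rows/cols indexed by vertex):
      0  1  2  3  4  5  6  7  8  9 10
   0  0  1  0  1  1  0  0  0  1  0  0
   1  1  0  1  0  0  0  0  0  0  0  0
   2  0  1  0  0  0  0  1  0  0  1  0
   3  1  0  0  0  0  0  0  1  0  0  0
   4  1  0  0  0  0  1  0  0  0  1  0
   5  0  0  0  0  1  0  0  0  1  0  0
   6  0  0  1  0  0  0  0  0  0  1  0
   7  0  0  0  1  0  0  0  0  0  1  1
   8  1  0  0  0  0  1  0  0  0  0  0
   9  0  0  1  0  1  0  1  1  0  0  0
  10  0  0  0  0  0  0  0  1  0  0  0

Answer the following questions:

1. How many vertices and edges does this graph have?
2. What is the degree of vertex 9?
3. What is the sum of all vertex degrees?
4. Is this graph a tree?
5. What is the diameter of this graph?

Count: 11 vertices, 14 edges.
Vertex 9 has neighbors [2, 4, 6, 7], degree = 4.
Handshaking lemma: 2 * 14 = 28.
A tree on 11 vertices has 10 edges. This graph has 14 edges (4 extra). Not a tree.
Diameter (longest shortest path) = 4.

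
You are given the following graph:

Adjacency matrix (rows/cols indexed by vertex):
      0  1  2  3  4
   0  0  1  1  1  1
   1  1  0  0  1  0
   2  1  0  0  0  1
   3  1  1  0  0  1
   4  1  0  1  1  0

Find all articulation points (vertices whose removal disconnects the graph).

No articulation points. The graph is biconnected.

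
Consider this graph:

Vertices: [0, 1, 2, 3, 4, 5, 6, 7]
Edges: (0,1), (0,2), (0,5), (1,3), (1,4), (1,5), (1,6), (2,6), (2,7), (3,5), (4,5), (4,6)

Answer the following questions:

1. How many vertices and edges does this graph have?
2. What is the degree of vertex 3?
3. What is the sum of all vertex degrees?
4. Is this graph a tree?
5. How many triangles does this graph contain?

Count: 8 vertices, 12 edges.
Vertex 3 has neighbors [1, 5], degree = 2.
Handshaking lemma: 2 * 12 = 24.
A tree on 8 vertices has 7 edges. This graph has 12 edges (5 extra). Not a tree.
Number of triangles = 4.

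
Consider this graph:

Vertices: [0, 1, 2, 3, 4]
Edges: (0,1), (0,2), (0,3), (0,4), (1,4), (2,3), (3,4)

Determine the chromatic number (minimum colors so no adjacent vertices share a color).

The graph has a maximum clique of size 3 (lower bound on chromatic number).
A valid 3-coloring: {0: 0, 1: 1, 2: 2, 3: 1, 4: 2}.
Chromatic number = 3.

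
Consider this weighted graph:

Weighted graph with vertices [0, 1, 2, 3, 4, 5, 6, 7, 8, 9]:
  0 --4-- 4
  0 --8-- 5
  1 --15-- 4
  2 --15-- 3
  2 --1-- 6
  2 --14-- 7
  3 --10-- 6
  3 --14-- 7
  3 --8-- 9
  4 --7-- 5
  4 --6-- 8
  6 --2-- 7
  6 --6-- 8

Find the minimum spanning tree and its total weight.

Applying Kruskal's algorithm (sort edges by weight, add if no cycle):
  Add (2,6) w=1
  Add (6,7) w=2
  Add (0,4) w=4
  Add (4,8) w=6
  Add (6,8) w=6
  Add (4,5) w=7
  Skip (0,5) w=8 (creates cycle)
  Add (3,9) w=8
  Add (3,6) w=10
  Skip (2,7) w=14 (creates cycle)
  Skip (3,7) w=14 (creates cycle)
  Add (1,4) w=15
  Skip (2,3) w=15 (creates cycle)
MST weight = 59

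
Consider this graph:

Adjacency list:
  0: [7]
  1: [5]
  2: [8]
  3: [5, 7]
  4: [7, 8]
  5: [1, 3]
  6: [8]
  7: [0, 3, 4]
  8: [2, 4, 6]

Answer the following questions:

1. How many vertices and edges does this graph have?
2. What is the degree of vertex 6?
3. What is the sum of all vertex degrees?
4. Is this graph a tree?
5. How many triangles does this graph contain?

Count: 9 vertices, 8 edges.
Vertex 6 has neighbors [8], degree = 1.
Handshaking lemma: 2 * 8 = 16.
A graph is a tree iff it is connected and has exactly n-1 edges. This graph is connected (all 9 vertices in one component) and has 9-1 = 8 edges. It is a tree.
Number of triangles = 0.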